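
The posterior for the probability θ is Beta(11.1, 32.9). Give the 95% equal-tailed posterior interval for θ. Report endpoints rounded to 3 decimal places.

[0.137, 0.389]

Posterior: Beta(11.1, 32.9).
Equal-tailed 95% interval: the 0.025 and 0.975 quantiles of Beta(11.1, 32.9).
Posterior mean ≈ 0.252, SD ≈ 0.065; a Normal approximation gives roughly [0.125, 0.379].
Exact: F⁻¹(0.025) = 0.137; F⁻¹(0.975) = 0.389.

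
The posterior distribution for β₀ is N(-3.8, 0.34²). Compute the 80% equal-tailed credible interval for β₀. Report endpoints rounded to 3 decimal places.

[-4.236, -3.364]

The posterior is symmetric, so the 80% equal-tailed interval is β₀ = -3.8 ± z·0.34 with z = 1.282.
Half-width: 1.282 × 0.34 = 0.436.
-3.8 − 0.436 = -4.236; -3.8 + 0.436 = -3.364.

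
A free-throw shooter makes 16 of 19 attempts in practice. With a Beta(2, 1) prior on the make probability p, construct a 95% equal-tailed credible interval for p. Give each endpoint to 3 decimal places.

Posterior: Beta(2+16, 1+3) = Beta(18, 4).
Equal-tailed 95% interval: the 0.025 and 0.975 quantiles of Beta(18, 4).
Posterior mean ≈ 0.818, SD ≈ 0.080; a Normal approximation gives roughly [0.661, 0.976].
Exact: F⁻¹(0.025) = 0.637; F⁻¹(0.975) = 0.946.

[0.637, 0.946]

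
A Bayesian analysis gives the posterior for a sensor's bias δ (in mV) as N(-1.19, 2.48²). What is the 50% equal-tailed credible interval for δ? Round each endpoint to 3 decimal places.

The posterior is symmetric, so the 50% equal-tailed interval is δ = -1.19 ± z·2.48 with z = 0.674.
Half-width: 0.674 × 2.48 = 1.673.
-1.19 − 1.673 = -2.863; -1.19 + 1.673 = 0.483.

[-2.863, 0.483]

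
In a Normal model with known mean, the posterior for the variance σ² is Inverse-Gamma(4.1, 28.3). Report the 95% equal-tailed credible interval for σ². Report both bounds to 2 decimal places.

Inverse-Gamma(4.1, 28.3) quantiles: F⁻¹(0.025) and F⁻¹(0.975).
Equivalently, 1/σ² ~ Gamma(4.1, rate = 28.3); invert its 0.975 and 0.025 quantiles.
Posterior mean ≈ 9.13, SD ≈ 6.30; a Normal approximation gives roughly [-3.22, 21.48].
Exact: lower = 3.17; upper = 24.81.

[3.17, 24.81]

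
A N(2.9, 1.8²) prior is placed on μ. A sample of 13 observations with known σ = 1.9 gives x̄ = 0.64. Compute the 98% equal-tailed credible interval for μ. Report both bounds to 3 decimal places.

[-0.358, 1.995]

Posterior precision = 1/1.8² + 13/1.9² = 0.3086 + 3.6011 = 3.9098, so posterior SD = 0.5057.
Posterior mean = (2.9/1.8² + 13·0.64/1.9²) / 3.9098 = 0.8184.
Interval: 0.8184 ± 2.326 × 0.5057 → [-0.358, 1.995].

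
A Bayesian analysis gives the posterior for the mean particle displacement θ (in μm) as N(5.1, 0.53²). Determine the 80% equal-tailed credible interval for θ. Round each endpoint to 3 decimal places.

[4.421, 5.779]

The posterior is symmetric, so the 80% equal-tailed interval is θ = 5.1 ± z·0.53 with z = 1.282.
Half-width: 1.282 × 0.53 = 0.679.
5.1 − 0.679 = 4.421; 5.1 + 0.679 = 5.779.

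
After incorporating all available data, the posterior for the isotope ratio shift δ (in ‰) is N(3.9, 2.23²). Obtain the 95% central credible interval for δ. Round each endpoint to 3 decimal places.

The posterior is symmetric, so the 95% equal-tailed interval is δ = 3.9 ± z·2.23 with z = 1.960.
Half-width: 1.960 × 2.23 = 4.371.
3.9 − 4.371 = -0.471; 3.9 + 4.371 = 8.271.

[-0.471, 8.271]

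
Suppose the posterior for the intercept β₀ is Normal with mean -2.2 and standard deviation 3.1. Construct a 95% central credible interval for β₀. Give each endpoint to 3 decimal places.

[-8.276, 3.876]

The posterior is symmetric, so the 95% equal-tailed interval is β₀ = -2.2 ± z·3.1 with z = 1.960.
Half-width: 1.960 × 3.1 = 6.076.
-2.2 − 6.076 = -8.276; -2.2 + 6.076 = 3.876.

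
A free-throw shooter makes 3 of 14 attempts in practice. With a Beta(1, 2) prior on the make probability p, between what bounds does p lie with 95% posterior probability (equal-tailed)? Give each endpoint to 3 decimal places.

[0.073, 0.456]

Posterior: Beta(1+3, 2+11) = Beta(4, 13).
Equal-tailed 95% interval: the 0.025 and 0.975 quantiles of Beta(4, 13).
Posterior mean ≈ 0.235, SD ≈ 0.100; a Normal approximation gives roughly [0.039, 0.431].
Exact: F⁻¹(0.025) = 0.073; F⁻¹(0.975) = 0.456.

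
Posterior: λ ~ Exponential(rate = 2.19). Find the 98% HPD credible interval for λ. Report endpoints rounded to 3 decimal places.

The exponential density is strictly decreasing on [0, ∞), so the HPD interval is anchored at 0: [0, q] with P(λ ≤ q) = 0.98.
q = −ln(1 − 0.98) / 2.19 = 3.9120 / 2.19 = 1.786.

[0.000, 1.786]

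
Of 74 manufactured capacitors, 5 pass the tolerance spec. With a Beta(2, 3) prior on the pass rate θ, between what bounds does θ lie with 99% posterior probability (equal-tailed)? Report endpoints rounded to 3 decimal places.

[0.027, 0.189]

Posterior: Beta(2+5, 3+69) = Beta(7, 72).
Equal-tailed 99% interval: the 0.005 and 0.995 quantiles of Beta(7, 72).
Posterior mean ≈ 0.089, SD ≈ 0.032; a Normal approximation gives roughly [0.007, 0.170].
Exact: F⁻¹(0.005) = 0.027; F⁻¹(0.995) = 0.189.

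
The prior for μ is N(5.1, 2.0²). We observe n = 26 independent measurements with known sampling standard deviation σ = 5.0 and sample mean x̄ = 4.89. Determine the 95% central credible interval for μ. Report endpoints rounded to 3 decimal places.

[3.205, 6.656]

Posterior precision = 1/2.0² + 26/5.0² = 0.2500 + 1.0400 = 1.2900, so posterior SD = 0.8805.
Posterior mean = (5.1/2.0² + 26·4.89/5.0²) / 1.2900 = 4.9307.
Interval: 4.9307 ± 1.960 × 0.8805 → [3.205, 6.656].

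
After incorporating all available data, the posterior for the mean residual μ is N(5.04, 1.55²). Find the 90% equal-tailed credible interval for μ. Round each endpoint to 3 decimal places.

[2.490, 7.590]

The posterior is symmetric, so the 90% equal-tailed interval is μ = 5.04 ± z·1.55 with z = 1.645.
Half-width: 1.645 × 1.55 = 2.550.
5.04 − 2.550 = 2.490; 5.04 + 2.550 = 7.590.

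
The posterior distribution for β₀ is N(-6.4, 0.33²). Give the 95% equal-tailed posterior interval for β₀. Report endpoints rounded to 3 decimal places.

The posterior is symmetric, so the 95% equal-tailed interval is β₀ = -6.4 ± z·0.33 with z = 1.960.
Half-width: 1.960 × 0.33 = 0.647.
-6.4 − 0.647 = -7.047; -6.4 + 0.647 = -5.753.

[-7.047, -5.753]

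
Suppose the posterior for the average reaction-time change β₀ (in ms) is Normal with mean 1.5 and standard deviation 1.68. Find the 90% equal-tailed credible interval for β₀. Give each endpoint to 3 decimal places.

The posterior is symmetric, so the 90% equal-tailed interval is β₀ = 1.5 ± z·1.68 with z = 1.645.
Half-width: 1.645 × 1.68 = 2.763.
1.5 − 2.763 = -1.263; 1.5 + 2.763 = 4.263.

[-1.263, 4.263]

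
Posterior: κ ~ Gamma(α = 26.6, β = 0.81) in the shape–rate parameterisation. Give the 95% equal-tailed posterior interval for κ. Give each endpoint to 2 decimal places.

Posterior: Gamma(shape 26.6, rate 0.81).
Equal-tailed 95% interval: Gamma(26.6, 0.81) quantiles at 0.025 and 0.975.
Posterior mean ≈ 32.84, SD ≈ 6.37; a Normal approximation gives roughly [20.36, 45.32].
Exact: lower = 21.57; upper = 46.44.

[21.57, 46.44]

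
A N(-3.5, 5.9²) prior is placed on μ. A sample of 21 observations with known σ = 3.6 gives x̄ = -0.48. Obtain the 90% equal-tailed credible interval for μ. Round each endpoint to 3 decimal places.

[-1.813, 0.748]

Posterior precision = 1/5.9² + 21/3.6² = 0.0287 + 1.6204 = 1.6491, so posterior SD = 0.7787.
Posterior mean = (-3.5/5.9² + 21·-0.48/3.6²) / 1.6491 = -0.5326.
Interval: -0.5326 ± 1.645 × 0.7787 → [-1.813, 0.748].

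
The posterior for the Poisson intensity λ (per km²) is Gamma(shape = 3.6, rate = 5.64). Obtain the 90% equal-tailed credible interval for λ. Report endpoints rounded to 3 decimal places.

[0.202, 1.273]

Posterior: Gamma(shape 3.6, rate 5.64).
Equal-tailed 90% interval: Gamma(3.6, 5.64) quantiles at 0.05 and 0.95.
Posterior mean ≈ 0.638, SD ≈ 0.336; a Normal approximation gives roughly [0.085, 1.192].
Exact: lower = 0.202; upper = 1.273.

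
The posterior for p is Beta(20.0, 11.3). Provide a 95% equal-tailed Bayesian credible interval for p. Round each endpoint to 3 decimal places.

Posterior: Beta(20.0, 11.3).
Equal-tailed 95% interval: the 0.025 and 0.975 quantiles of Beta(20.0, 11.3).
Posterior mean ≈ 0.639, SD ≈ 0.085; a Normal approximation gives roughly [0.473, 0.805].
Exact: F⁻¹(0.025) = 0.466; F⁻¹(0.975) = 0.795.

[0.466, 0.795]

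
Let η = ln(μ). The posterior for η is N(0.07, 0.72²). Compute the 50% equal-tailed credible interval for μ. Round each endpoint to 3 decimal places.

[0.660, 1.743]

On the log scale the 50% interval is 0.07 ± 0.674 × 0.72 = [-0.4156, 0.5556].
Exponentiate: [e^-0.4156, e^0.5556] = [0.660, 1.743].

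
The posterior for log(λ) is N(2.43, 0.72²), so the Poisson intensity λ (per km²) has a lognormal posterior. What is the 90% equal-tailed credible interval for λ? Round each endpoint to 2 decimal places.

[3.48, 37.13]

On the log scale the 90% interval is 2.43 ± 1.645 × 0.72 = [1.2457, 3.6143].
Exponentiate: [e^1.2457, e^3.6143] = [3.48, 37.13].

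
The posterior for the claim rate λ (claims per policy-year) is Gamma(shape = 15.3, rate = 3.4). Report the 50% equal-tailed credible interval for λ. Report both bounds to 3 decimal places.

Posterior: Gamma(shape 15.3, rate 3.4).
Equal-tailed 50% interval: Gamma(15.3, 3.4) quantiles at 0.25 and 0.75.
Posterior mean ≈ 4.500, SD ≈ 1.150; a Normal approximation gives roughly [3.724, 5.276].
Exact: lower = 3.680; upper = 5.214.

[3.680, 5.214]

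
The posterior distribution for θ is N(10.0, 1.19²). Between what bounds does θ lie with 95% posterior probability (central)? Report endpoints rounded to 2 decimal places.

The posterior is symmetric, so the 95% equal-tailed interval is θ = 10.0 ± z·1.19 with z = 1.960.
Half-width: 1.960 × 1.19 = 2.33.
10.0 − 2.33 = 7.67; 10.0 + 2.33 = 12.33.

[7.67, 12.33]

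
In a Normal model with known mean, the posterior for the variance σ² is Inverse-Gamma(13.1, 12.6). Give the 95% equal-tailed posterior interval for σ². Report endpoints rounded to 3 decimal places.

Inverse-Gamma(13.1, 12.6) quantiles: F⁻¹(0.025) and F⁻¹(0.975).
Equivalently, 1/σ² ~ Gamma(13.1, rate = 12.6); invert its 0.975 and 0.025 quantiles.
Posterior mean ≈ 1.041, SD ≈ 0.313; a Normal approximation gives roughly [0.429, 1.654].
Exact: lower = 0.597; upper = 1.801.

[0.597, 1.801]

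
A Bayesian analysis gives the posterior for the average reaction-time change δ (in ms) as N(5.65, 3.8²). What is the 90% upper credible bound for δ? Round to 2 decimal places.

10.52

Need U with P(δ ≤ U) = 0.90: U = 5.65 + z_{0.1}·3.8.
z = 1.282; U = 5.65 + 1.282 × 3.8 = 10.52.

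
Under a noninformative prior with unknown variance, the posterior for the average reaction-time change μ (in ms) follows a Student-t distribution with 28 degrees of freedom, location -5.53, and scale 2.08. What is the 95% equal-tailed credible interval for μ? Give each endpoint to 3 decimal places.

The t_28 distribution is symmetric; the 95% interval is -5.53 ± t·2.08 with t_{0.975,28} = 2.048.
Half-width: 2.048 × 2.08 = 4.261.
-5.53 − 4.261 = -9.791; -5.53 + 4.261 = -1.269.

[-9.791, -1.269]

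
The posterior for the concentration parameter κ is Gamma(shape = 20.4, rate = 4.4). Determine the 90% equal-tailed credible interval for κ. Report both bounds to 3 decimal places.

[3.087, 6.444]

Posterior: Gamma(shape 20.4, rate 4.4).
Equal-tailed 90% interval: Gamma(20.4, 4.4) quantiles at 0.05 and 0.95.
Posterior mean ≈ 4.636, SD ≈ 1.027; a Normal approximation gives roughly [2.948, 6.325].
Exact: lower = 3.087; upper = 6.444.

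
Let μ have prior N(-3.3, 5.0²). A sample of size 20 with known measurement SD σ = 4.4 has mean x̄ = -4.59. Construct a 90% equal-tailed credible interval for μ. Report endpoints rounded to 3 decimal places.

Posterior precision = 1/5.0² + 20/4.4² = 0.0400 + 1.0331 = 1.0731, so posterior SD = 0.9654.
Posterior mean = (-3.3/5.0² + 20·-4.59/4.4²) / 1.0731 = -4.5419.
Interval: -4.5419 ± 1.645 × 0.9654 → [-6.130, -2.954].

[-6.130, -2.954]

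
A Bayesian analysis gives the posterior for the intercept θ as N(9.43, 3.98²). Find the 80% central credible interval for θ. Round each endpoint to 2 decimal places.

[4.33, 14.53]

The posterior is symmetric, so the 80% equal-tailed interval is θ = 9.43 ± z·3.98 with z = 1.282.
Half-width: 1.282 × 3.98 = 5.10.
9.43 − 5.10 = 4.33; 9.43 + 5.10 = 14.53.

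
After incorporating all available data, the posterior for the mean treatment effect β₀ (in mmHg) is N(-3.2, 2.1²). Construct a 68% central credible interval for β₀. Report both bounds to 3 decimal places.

The posterior is symmetric, so the 68% equal-tailed interval is β₀ = -3.2 ± z·2.1 with z = 0.994.
Half-width: 0.994 × 2.1 = 2.088.
-3.2 − 2.088 = -5.288; -3.2 + 2.088 = -1.112.

[-5.288, -1.112]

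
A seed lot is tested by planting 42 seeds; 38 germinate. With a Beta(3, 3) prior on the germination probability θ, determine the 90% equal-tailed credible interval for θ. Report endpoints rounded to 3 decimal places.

[0.764, 0.928]

Posterior: Beta(3+38, 3+4) = Beta(41, 7).
Equal-tailed 90% interval: the 0.05 and 0.95 quantiles of Beta(41, 7).
Posterior mean ≈ 0.854, SD ≈ 0.050; a Normal approximation gives roughly [0.771, 0.937].
Exact: F⁻¹(0.05) = 0.764; F⁻¹(0.95) = 0.928.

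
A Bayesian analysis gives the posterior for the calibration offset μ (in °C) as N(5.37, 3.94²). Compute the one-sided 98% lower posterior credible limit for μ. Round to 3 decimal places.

-2.722

Need L with P(μ ≥ L) = 0.98: L = 5.37 − z_{0.02}·3.94.
z = 2.054; L = 5.37 − 2.054 × 3.94 = -2.722.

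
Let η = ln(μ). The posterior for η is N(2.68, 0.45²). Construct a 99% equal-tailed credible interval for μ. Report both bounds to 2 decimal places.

On the log scale the 99% interval is 2.68 ± 2.576 × 0.45 = [1.5209, 3.8391].
Exponentiate: [e^1.5209, e^3.8391] = [4.58, 46.48].

[4.58, 46.48]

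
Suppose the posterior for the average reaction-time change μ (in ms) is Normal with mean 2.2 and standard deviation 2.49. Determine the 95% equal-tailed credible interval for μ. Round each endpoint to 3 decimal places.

[-2.680, 7.080]

The posterior is symmetric, so the 95% equal-tailed interval is μ = 2.2 ± z·2.49 with z = 1.960.
Half-width: 1.960 × 2.49 = 4.880.
2.2 − 4.880 = -2.680; 2.2 + 4.880 = 7.080.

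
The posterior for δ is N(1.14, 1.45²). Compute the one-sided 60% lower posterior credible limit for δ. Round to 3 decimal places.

Need L with P(δ ≥ L) = 0.60: L = 1.14 − z_{0.4}·1.45.
z = 0.253; L = 1.14 − 0.253 × 1.45 = 0.773.

0.773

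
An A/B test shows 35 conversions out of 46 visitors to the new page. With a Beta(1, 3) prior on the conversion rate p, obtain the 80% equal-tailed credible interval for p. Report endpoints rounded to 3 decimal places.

Posterior: Beta(1+35, 3+11) = Beta(36, 14).
Equal-tailed 80% interval: the 0.1 and 0.9 quantiles of Beta(36, 14).
Posterior mean ≈ 0.720, SD ≈ 0.063; a Normal approximation gives roughly [0.639, 0.801].
Exact: F⁻¹(0.1) = 0.637; F⁻¹(0.9) = 0.799.

[0.637, 0.799]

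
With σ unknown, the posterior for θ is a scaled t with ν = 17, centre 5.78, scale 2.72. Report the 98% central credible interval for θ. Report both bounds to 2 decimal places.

[-1.20, 12.76]

The t_17 distribution is symmetric; the 98% interval is 5.78 ± t·2.72 with t_{0.99,17} = 2.567.
Half-width: 2.567 × 2.72 = 6.98.
5.78 − 6.98 = -1.20; 5.78 + 6.98 = 12.76.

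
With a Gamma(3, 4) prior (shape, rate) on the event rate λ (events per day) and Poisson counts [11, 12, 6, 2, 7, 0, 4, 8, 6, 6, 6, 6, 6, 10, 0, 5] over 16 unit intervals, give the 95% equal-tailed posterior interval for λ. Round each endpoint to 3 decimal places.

Posterior: Gamma(3+95, 4+16) = Gamma(98, 20) (shape, rate).
Equal-tailed 95% interval: Gamma(98, 20) quantiles at 0.025 and 0.975.
Posterior mean ≈ 4.900, SD ≈ 0.495; a Normal approximation gives roughly [3.930, 5.870].
Exact: lower = 3.978; upper = 5.917.

[3.978, 5.917]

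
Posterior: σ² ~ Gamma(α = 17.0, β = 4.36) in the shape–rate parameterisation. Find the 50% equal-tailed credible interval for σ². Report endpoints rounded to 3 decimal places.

Posterior: Gamma(shape 17.0, rate 4.36).
Equal-tailed 50% interval: Gamma(17.0, 4.36) quantiles at 0.25 and 0.75.
Posterior mean ≈ 3.899, SD ≈ 0.946; a Normal approximation gives roughly [3.261, 4.537].
Exact: lower = 3.227; upper = 4.489.

[3.227, 4.489]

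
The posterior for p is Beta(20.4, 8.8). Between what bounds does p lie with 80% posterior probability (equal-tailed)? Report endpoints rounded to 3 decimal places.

Posterior: Beta(20.4, 8.8).
Equal-tailed 80% interval: the 0.1 and 0.9 quantiles of Beta(20.4, 8.8).
Posterior mean ≈ 0.699, SD ≈ 0.083; a Normal approximation gives roughly [0.592, 0.806].
Exact: F⁻¹(0.1) = 0.588; F⁻¹(0.9) = 0.803.

[0.588, 0.803]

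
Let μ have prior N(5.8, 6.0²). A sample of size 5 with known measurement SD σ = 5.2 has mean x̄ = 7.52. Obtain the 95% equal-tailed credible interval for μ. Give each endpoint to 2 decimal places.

Posterior precision = 1/6.0² + 5/5.2² = 0.0278 + 0.1849 = 0.2127, so posterior SD = 2.1683.
Posterior mean = (5.8/6.0² + 5·7.52/5.2²) / 0.2127 = 7.2954.
Interval: 7.2954 ± 1.960 × 2.1683 → [3.05, 11.55].

[3.05, 11.55]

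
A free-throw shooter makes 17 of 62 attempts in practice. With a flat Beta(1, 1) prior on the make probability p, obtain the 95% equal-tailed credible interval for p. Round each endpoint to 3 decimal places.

Posterior: Beta(1+17, 1+45) = Beta(18, 46).
Equal-tailed 95% interval: the 0.025 and 0.975 quantiles of Beta(18, 46).
Posterior mean ≈ 0.281, SD ≈ 0.056; a Normal approximation gives roughly [0.172, 0.391].
Exact: F⁻¹(0.025) = 0.179; F⁻¹(0.975) = 0.397.

[0.179, 0.397]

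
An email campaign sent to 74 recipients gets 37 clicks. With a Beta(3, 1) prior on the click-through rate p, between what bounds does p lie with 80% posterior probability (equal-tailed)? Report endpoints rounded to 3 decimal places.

[0.440, 0.585]

Posterior: Beta(3+37, 1+37) = Beta(40, 38).
Equal-tailed 80% interval: the 0.1 and 0.9 quantiles of Beta(40, 38).
Posterior mean ≈ 0.513, SD ≈ 0.056; a Normal approximation gives roughly [0.441, 0.585].
Exact: F⁻¹(0.1) = 0.440; F⁻¹(0.9) = 0.585.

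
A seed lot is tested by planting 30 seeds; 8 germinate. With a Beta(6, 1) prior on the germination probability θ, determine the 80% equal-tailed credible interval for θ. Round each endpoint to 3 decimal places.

[0.278, 0.481]

Posterior: Beta(6+8, 1+22) = Beta(14, 23).
Equal-tailed 80% interval: the 0.1 and 0.9 quantiles of Beta(14, 23).
Posterior mean ≈ 0.378, SD ≈ 0.079; a Normal approximation gives roughly [0.278, 0.479].
Exact: F⁻¹(0.1) = 0.278; F⁻¹(0.9) = 0.481.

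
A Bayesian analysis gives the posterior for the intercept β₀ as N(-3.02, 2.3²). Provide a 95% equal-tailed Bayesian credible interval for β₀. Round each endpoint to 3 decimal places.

The posterior is symmetric, so the 95% equal-tailed interval is β₀ = -3.02 ± z·2.3 with z = 1.960.
Half-width: 1.960 × 2.3 = 4.508.
-3.02 − 4.508 = -7.528; -3.02 + 4.508 = 1.488.

[-7.528, 1.488]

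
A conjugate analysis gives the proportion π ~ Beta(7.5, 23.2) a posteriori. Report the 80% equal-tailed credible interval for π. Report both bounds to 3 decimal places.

Posterior: Beta(7.5, 23.2).
Equal-tailed 80% interval: the 0.1 and 0.9 quantiles of Beta(7.5, 23.2).
Posterior mean ≈ 0.244, SD ≈ 0.076; a Normal approximation gives roughly [0.146, 0.342].
Exact: F⁻¹(0.1) = 0.150; F⁻¹(0.9) = 0.346.

[0.150, 0.346]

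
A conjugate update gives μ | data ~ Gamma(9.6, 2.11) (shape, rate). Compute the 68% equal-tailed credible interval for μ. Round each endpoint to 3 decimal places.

Posterior: Gamma(shape 9.6, rate 2.11).
Equal-tailed 68% interval: Gamma(9.6, 2.11) quantiles at 0.16 and 0.84.
Posterior mean ≈ 4.550, SD ≈ 1.468; a Normal approximation gives roughly [3.089, 6.010].
Exact: lower = 3.114; upper = 5.983.

[3.114, 5.983]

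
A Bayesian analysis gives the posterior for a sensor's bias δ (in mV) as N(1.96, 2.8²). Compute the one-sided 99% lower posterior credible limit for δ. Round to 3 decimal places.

-4.554

Need L with P(δ ≥ L) = 0.99: L = 1.96 − z_{0.01}·2.8.
z = 2.326; L = 1.96 − 2.326 × 2.8 = -4.554.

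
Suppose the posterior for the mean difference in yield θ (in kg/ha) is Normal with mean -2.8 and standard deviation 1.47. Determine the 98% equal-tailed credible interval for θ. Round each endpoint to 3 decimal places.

[-6.220, 0.620]

The posterior is symmetric, so the 98% equal-tailed interval is θ = -2.8 ± z·1.47 with z = 2.326.
Half-width: 2.326 × 1.47 = 3.420.
-2.8 − 3.420 = -6.220; -2.8 + 3.420 = 0.620.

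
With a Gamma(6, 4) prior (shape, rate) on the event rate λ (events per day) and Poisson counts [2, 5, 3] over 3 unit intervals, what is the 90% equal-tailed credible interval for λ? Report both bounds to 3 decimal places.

[1.434, 3.300]

Posterior: Gamma(6+10, 4+3) = Gamma(16, 7) (shape, rate).
Equal-tailed 90% interval: Gamma(16, 7) quantiles at 0.05 and 0.95.
Posterior mean ≈ 2.286, SD ≈ 0.571; a Normal approximation gives roughly [1.346, 3.226].
Exact: lower = 1.434; upper = 3.300.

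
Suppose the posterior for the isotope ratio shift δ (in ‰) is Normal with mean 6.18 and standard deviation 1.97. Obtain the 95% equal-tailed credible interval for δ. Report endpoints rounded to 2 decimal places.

[2.32, 10.04]

The posterior is symmetric, so the 95% equal-tailed interval is δ = 6.18 ± z·1.97 with z = 1.960.
Half-width: 1.960 × 1.97 = 3.86.
6.18 − 3.86 = 2.32; 6.18 + 3.86 = 10.04.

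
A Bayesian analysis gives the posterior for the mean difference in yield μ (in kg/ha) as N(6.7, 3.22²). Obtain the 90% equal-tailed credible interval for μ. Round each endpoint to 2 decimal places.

[1.40, 12.00]

The posterior is symmetric, so the 90% equal-tailed interval is μ = 6.7 ± z·3.22 with z = 1.645.
Half-width: 1.645 × 3.22 = 5.30.
6.7 − 5.30 = 1.40; 6.7 + 5.30 = 12.00.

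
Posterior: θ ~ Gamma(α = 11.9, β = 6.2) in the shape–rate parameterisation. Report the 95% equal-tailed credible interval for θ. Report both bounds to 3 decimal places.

[0.989, 3.154]

Posterior: Gamma(shape 11.9, rate 6.2).
Equal-tailed 95% interval: Gamma(11.9, 6.2) quantiles at 0.025 and 0.975.
Posterior mean ≈ 1.919, SD ≈ 0.556; a Normal approximation gives roughly [0.829, 3.010].
Exact: lower = 0.989; upper = 3.154.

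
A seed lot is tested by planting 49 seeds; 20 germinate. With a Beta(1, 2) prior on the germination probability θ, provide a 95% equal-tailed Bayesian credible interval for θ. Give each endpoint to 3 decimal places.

Posterior: Beta(1+20, 2+29) = Beta(21, 31).
Equal-tailed 95% interval: the 0.025 and 0.975 quantiles of Beta(21, 31).
Posterior mean ≈ 0.404, SD ≈ 0.067; a Normal approximation gives roughly [0.272, 0.536].
Exact: F⁻¹(0.025) = 0.276; F⁻¹(0.975) = 0.539.

[0.276, 0.539]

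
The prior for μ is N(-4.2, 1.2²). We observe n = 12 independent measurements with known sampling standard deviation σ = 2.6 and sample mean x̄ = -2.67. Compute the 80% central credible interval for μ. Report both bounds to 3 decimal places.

[-3.916, -2.285]

Posterior precision = 1/1.2² + 12/2.6² = 0.6944 + 1.7751 = 2.4696, so posterior SD = 0.6363.
Posterior mean = (-4.2/1.2² + 12·-2.67/2.6²) / 2.4696 = -3.1002.
Interval: -3.1002 ± 1.282 × 0.6363 → [-3.916, -2.285].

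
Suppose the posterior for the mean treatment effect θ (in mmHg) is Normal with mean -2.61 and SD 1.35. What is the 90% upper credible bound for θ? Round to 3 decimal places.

Need U with P(θ ≤ U) = 0.90: U = -2.61 + z_{0.1}·1.35.
z = 1.282; U = -2.61 + 1.282 × 1.35 = -0.880.

-0.880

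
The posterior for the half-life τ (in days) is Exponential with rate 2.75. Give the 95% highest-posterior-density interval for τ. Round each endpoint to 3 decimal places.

The exponential density is strictly decreasing on [0, ∞), so the HPD interval is anchored at 0: [0, q] with P(τ ≤ q) = 0.95.
q = −ln(1 − 0.95) / 2.75 = 2.9957 / 2.75 = 1.089.

[0.000, 1.089]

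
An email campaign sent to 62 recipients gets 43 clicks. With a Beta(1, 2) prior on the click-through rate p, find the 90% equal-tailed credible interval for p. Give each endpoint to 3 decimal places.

[0.579, 0.768]

Posterior: Beta(1+43, 2+19) = Beta(44, 21).
Equal-tailed 90% interval: the 0.05 and 0.95 quantiles of Beta(44, 21).
Posterior mean ≈ 0.677, SD ≈ 0.058; a Normal approximation gives roughly [0.582, 0.772].
Exact: F⁻¹(0.05) = 0.579; F⁻¹(0.95) = 0.768.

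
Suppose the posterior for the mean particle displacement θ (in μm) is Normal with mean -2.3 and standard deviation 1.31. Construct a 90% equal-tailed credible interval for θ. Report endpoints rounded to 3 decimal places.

The posterior is symmetric, so the 90% equal-tailed interval is θ = -2.3 ± z·1.31 with z = 1.645.
Half-width: 1.645 × 1.31 = 2.155.
-2.3 − 2.155 = -4.455; -2.3 + 2.155 = -0.145.

[-4.455, -0.145]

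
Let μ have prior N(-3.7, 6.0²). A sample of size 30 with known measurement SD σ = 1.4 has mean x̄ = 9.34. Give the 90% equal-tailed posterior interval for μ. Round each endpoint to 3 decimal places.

Posterior precision = 1/6.0² + 30/1.4² = 0.0278 + 15.3061 = 15.3339, so posterior SD = 0.2554.
Posterior mean = (-3.7/6.0² + 30·9.34/1.4²) / 15.3339 = 9.3164.
Interval: 9.3164 ± 1.645 × 0.2554 → [8.896, 9.736].

[8.896, 9.736]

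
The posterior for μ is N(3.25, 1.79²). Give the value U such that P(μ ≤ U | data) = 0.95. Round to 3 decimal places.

Need U with P(μ ≤ U) = 0.95: U = 3.25 + z_{0.05}·1.79.
z = 1.645; U = 3.25 + 1.645 × 1.79 = 6.194.

6.194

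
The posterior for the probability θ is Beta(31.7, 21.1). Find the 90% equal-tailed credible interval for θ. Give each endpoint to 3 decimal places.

Posterior: Beta(31.7, 21.1).
Equal-tailed 90% interval: the 0.05 and 0.95 quantiles of Beta(31.7, 21.1).
Posterior mean ≈ 0.600, SD ≈ 0.067; a Normal approximation gives roughly [0.491, 0.710].
Exact: F⁻¹(0.05) = 0.488; F⁻¹(0.95) = 0.708.

[0.488, 0.708]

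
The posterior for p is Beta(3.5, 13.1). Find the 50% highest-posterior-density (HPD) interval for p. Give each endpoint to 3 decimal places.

[0.113, 0.242]

The posterior is unimodal and skewed, so the HPD interval has equal density at both endpoints and is the shortest 50% interval.
Solving f(0.113) = f(0.242) with F(0.242) − F(0.113) = 0.50 gives [0.113, 0.242].
For comparison, the equal-tailed interval is [0.138, 0.271]; the HPD is narrower and shifted toward the mode.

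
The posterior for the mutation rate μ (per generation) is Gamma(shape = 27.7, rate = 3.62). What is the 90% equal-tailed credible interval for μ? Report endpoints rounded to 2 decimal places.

Posterior: Gamma(shape 27.7, rate 3.62).
Equal-tailed 90% interval: Gamma(27.7, 3.62) quantiles at 0.05 and 0.95.
Posterior mean ≈ 7.65, SD ≈ 1.45; a Normal approximation gives roughly [5.26, 10.04].
Exact: lower = 5.43; upper = 10.19.

[5.43, 10.19]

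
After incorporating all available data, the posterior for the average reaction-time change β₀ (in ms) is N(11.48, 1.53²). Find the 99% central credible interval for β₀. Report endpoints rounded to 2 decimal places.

[7.54, 15.42]

The posterior is symmetric, so the 99% equal-tailed interval is β₀ = 11.48 ± z·1.53 with z = 2.576.
Half-width: 2.576 × 1.53 = 3.94.
11.48 − 3.94 = 7.54; 11.48 + 3.94 = 15.42.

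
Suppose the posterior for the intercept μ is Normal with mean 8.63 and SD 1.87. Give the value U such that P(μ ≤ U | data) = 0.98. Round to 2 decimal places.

12.47

Need U with P(μ ≤ U) = 0.98: U = 8.63 + z_{0.02}·1.87.
z = 2.054; U = 8.63 + 2.054 × 1.87 = 12.47.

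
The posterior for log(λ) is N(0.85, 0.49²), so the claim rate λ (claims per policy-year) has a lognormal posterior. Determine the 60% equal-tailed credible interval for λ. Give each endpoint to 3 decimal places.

On the log scale the 60% interval is 0.85 ± 0.842 × 0.49 = [0.4376, 1.2624].
Exponentiate: [e^0.4376, e^1.2624] = [1.549, 3.534].

[1.549, 3.534]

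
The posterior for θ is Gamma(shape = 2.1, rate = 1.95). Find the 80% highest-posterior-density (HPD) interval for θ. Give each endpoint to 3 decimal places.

The posterior is unimodal and skewed, so the HPD interval has equal density at both endpoints and is the shortest 80% interval.
Solving f(0.106) = f(1.655) with F(1.655) − F(0.106) = 0.80 gives [0.106, 1.655].
For comparison, the equal-tailed interval is [0.300, 2.071]; the HPD is narrower and shifted toward the mode.

[0.106, 1.655]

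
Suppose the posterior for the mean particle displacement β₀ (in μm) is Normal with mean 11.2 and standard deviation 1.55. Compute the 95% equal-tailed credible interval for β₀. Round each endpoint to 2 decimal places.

[8.16, 14.24]

The posterior is symmetric, so the 95% equal-tailed interval is β₀ = 11.2 ± z·1.55 with z = 1.960.
Half-width: 1.960 × 1.55 = 3.04.
11.2 − 3.04 = 8.16; 11.2 + 3.04 = 14.24.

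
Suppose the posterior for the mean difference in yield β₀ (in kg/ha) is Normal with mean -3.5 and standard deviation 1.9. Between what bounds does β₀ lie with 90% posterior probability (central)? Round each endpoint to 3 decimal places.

[-6.625, -0.375]

The posterior is symmetric, so the 90% equal-tailed interval is β₀ = -3.5 ± z·1.9 with z = 1.645.
Half-width: 1.645 × 1.9 = 3.125.
-3.5 − 3.125 = -6.625; -3.5 + 3.125 = -0.375.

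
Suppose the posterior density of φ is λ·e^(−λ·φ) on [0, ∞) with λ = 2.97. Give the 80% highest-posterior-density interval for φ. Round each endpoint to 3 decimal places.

[0.000, 0.542]

The exponential density is strictly decreasing on [0, ∞), so the HPD interval is anchored at 0: [0, q] with P(φ ≤ q) = 0.80.
q = −ln(1 − 0.80) / 2.97 = 1.6094 / 2.97 = 0.542.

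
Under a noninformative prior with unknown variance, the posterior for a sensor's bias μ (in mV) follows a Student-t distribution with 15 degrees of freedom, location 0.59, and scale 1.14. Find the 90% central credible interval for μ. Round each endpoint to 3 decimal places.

[-1.408, 2.588]

The t_15 distribution is symmetric; the 90% interval is 0.59 ± t·1.14 with t_{0.95,15} = 1.753.
Half-width: 1.753 × 1.14 = 1.998.
0.59 − 1.998 = -1.408; 0.59 + 1.998 = 2.588.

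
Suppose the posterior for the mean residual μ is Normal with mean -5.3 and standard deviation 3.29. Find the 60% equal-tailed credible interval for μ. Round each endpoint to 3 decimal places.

[-8.069, -2.531]

The posterior is symmetric, so the 60% equal-tailed interval is μ = -5.3 ± z·3.29 with z = 0.842.
Half-width: 0.842 × 3.29 = 2.769.
-5.3 − 2.769 = -8.069; -5.3 + 2.769 = -2.531.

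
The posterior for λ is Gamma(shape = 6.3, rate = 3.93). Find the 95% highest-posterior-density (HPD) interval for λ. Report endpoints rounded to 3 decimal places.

[0.492, 2.872]

The posterior is unimodal and skewed, so the HPD interval has equal density at both endpoints and is the shortest 95% interval.
Solving f(0.492) = f(2.872) with F(2.872) − F(0.492) = 0.95 gives [0.492, 2.872].
For comparison, the equal-tailed interval is [0.606, 3.076]; the HPD is narrower and shifted toward the mode.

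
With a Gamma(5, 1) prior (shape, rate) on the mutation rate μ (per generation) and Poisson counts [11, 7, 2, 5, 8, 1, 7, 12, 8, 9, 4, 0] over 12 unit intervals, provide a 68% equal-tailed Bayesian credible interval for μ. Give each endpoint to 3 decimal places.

[5.398, 6.755]

Posterior: Gamma(5+74, 1+12) = Gamma(79, 13) (shape, rate).
Equal-tailed 68% interval: Gamma(79, 13) quantiles at 0.16 and 0.84.
Posterior mean ≈ 6.077, SD ≈ 0.684; a Normal approximation gives roughly [5.397, 6.757].
Exact: lower = 5.398; upper = 6.755.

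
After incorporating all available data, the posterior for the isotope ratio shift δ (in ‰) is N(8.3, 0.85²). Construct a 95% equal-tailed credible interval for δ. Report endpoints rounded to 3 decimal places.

[6.634, 9.966]

The posterior is symmetric, so the 95% equal-tailed interval is δ = 8.3 ± z·0.85 with z = 1.960.
Half-width: 1.960 × 0.85 = 1.666.
8.3 − 1.666 = 6.634; 8.3 + 1.666 = 9.966.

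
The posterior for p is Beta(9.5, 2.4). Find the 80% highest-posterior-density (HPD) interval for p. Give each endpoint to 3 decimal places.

The posterior is unimodal and skewed, so the HPD interval has equal density at both endpoints and is the shortest 80% interval.
Solving f(0.689) = f(0.958) with F(0.958) − F(0.689) = 0.80 gives [0.689, 0.958].
For comparison, the equal-tailed interval is [0.644, 0.929]; the HPD is narrower and shifted toward the mode.

[0.689, 0.958]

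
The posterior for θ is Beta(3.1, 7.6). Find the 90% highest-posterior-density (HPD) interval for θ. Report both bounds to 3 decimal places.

[0.073, 0.496]

The posterior is unimodal and skewed, so the HPD interval has equal density at both endpoints and is the shortest 90% interval.
Solving f(0.073) = f(0.496) with F(0.496) − F(0.073) = 0.90 gives [0.073, 0.496].
For comparison, the equal-tailed interval is [0.096, 0.530]; the HPD is narrower and shifted toward the mode.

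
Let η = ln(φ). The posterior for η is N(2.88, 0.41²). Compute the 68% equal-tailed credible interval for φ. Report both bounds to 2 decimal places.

[11.85, 26.78]

On the log scale the 68% interval is 2.88 ± 0.994 × 0.41 = [2.4723, 3.2877].
Exponentiate: [e^2.4723, e^3.2877] = [11.85, 26.78].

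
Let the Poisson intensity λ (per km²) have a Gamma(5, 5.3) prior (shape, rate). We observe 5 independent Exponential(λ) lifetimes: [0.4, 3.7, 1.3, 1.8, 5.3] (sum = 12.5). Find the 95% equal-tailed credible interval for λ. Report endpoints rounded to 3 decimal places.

Posterior: Gamma(5+5, 5.3+12.5) = Gamma(10, 17.8) (shape, rate).
Equal-tailed 95% interval: Gamma(10, 17.8) quantiles at 0.025 and 0.975.
Posterior mean ≈ 0.562, SD ≈ 0.178; a Normal approximation gives roughly [0.214, 0.910].
Exact: lower = 0.269; upper = 0.960.

[0.269, 0.960]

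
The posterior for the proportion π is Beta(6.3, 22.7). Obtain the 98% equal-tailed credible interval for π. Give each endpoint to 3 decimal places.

Posterior: Beta(6.3, 22.7).
Equal-tailed 98% interval: the 0.01 and 0.99 quantiles of Beta(6.3, 22.7).
Posterior mean ≈ 0.217, SD ≈ 0.075; a Normal approximation gives roughly [0.042, 0.392].
Exact: F⁻¹(0.01) = 0.074; F⁻¹(0.99) = 0.416.

[0.074, 0.416]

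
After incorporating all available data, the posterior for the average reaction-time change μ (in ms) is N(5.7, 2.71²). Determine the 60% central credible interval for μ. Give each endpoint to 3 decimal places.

[3.419, 7.981]

The posterior is symmetric, so the 60% equal-tailed interval is μ = 5.7 ± z·2.71 with z = 0.842.
Half-width: 0.842 × 2.71 = 2.281.
5.7 − 2.281 = 3.419; 5.7 + 2.281 = 7.981.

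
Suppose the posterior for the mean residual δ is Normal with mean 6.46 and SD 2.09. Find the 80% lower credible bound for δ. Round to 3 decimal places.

Need L with P(δ ≥ L) = 0.80: L = 6.46 − z_{0.2}·2.09.
z = 0.842; L = 6.46 − 0.842 × 2.09 = 4.701.

4.701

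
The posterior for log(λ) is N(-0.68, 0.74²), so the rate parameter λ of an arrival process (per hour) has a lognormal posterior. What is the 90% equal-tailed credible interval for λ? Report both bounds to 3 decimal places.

[0.150, 1.711]

On the log scale the 90% interval is -0.68 ± 1.645 × 0.74 = [-1.8972, 0.5372].
Exponentiate: [e^-1.8972, e^0.5372] = [0.150, 1.711].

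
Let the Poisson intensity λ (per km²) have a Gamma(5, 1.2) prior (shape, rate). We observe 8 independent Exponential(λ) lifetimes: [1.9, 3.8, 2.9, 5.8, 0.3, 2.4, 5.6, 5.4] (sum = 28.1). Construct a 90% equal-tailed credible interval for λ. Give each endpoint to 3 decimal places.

Posterior: Gamma(5+8, 1.2+28.1) = Gamma(13, 29.3) (shape, rate).
Equal-tailed 90% interval: Gamma(13, 29.3) quantiles at 0.05 and 0.95.
Posterior mean ≈ 0.444, SD ≈ 0.123; a Normal approximation gives roughly [0.241, 0.646].
Exact: lower = 0.262; upper = 0.664.

[0.262, 0.664]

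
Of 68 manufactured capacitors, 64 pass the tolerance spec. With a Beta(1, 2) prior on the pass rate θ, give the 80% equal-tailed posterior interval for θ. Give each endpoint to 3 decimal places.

[0.872, 0.954]

Posterior: Beta(1+64, 2+4) = Beta(65, 6).
Equal-tailed 80% interval: the 0.1 and 0.9 quantiles of Beta(65, 6).
Posterior mean ≈ 0.915, SD ≈ 0.033; a Normal approximation gives roughly [0.873, 0.958].
Exact: F⁻¹(0.1) = 0.872; F⁻¹(0.9) = 0.954.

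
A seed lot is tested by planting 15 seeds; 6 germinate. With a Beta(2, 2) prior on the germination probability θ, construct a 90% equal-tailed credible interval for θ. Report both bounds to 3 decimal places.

Posterior: Beta(2+6, 2+9) = Beta(8, 11).
Equal-tailed 90% interval: the 0.05 and 0.95 quantiles of Beta(8, 11).
Posterior mean ≈ 0.421, SD ≈ 0.110; a Normal approximation gives roughly [0.239, 0.603].
Exact: F⁻¹(0.05) = 0.244; F⁻¹(0.95) = 0.608.

[0.244, 0.608]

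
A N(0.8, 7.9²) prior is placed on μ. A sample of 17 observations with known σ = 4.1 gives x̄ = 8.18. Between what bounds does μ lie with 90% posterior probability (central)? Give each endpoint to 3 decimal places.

Posterior precision = 1/7.9² + 17/4.1² = 0.0160 + 1.0113 = 1.0273, so posterior SD = 0.9866.
Posterior mean = (0.8/7.9² + 17·8.18/4.1²) / 1.0273 = 8.0649.
Interval: 8.0649 ± 1.645 × 0.9866 → [6.442, 9.688].

[6.442, 9.688]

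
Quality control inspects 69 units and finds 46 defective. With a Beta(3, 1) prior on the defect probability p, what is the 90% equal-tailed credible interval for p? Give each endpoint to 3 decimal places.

Posterior: Beta(3+46, 1+23) = Beta(49, 24).
Equal-tailed 90% interval: the 0.05 and 0.95 quantiles of Beta(49, 24).
Posterior mean ≈ 0.671, SD ≈ 0.055; a Normal approximation gives roughly [0.581, 0.761].
Exact: F⁻¹(0.05) = 0.579; F⁻¹(0.95) = 0.758.

[0.579, 0.758]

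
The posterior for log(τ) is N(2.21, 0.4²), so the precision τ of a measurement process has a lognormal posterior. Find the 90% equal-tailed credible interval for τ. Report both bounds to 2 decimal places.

[4.72, 17.60]

On the log scale the 90% interval is 2.21 ± 1.645 × 0.4 = [1.5521, 2.8679].
Exponentiate: [e^1.5521, e^2.8679] = [4.72, 17.60].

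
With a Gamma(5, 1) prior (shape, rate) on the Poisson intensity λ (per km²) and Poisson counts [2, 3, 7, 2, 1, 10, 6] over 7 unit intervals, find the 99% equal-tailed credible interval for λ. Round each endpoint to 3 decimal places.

Posterior: Gamma(5+31, 1+7) = Gamma(36, 8) (shape, rate).
Equal-tailed 99% interval: Gamma(36, 8) quantiles at 0.005 and 0.995.
Posterior mean ≈ 4.500, SD ≈ 0.750; a Normal approximation gives roughly [2.568, 6.432].
Exact: lower = 2.803; upper = 6.665.

[2.803, 6.665]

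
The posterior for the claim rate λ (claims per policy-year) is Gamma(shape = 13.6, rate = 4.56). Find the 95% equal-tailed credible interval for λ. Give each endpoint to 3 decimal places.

Posterior: Gamma(shape 13.6, rate 4.56).
Equal-tailed 95% interval: Gamma(13.6, 4.56) quantiles at 0.025 and 0.975.
Posterior mean ≈ 2.982, SD ≈ 0.809; a Normal approximation gives roughly [1.397, 4.568].
Exact: lower = 1.614; upper = 4.764.

[1.614, 4.764]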